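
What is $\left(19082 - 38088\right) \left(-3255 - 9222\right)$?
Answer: $237137862$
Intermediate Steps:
$\left(19082 - 38088\right) \left(-3255 - 9222\right) = \left(19082 - 38088\right) \left(-12477\right) = \left(-19006\right) \left(-12477\right) = 237137862$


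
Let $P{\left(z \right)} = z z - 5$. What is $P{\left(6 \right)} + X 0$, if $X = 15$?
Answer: $31$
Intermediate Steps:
$P{\left(z \right)} = -5 + z^{2}$ ($P{\left(z \right)} = z^{2} - 5 = -5 + z^{2}$)
$P{\left(6 \right)} + X 0 = \left(-5 + 6^{2}\right) + 15 \cdot 0 = \left(-5 + 36\right) + 0 = 31 + 0 = 31$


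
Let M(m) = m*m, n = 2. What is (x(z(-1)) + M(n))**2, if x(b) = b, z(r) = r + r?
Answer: 4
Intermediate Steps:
z(r) = 2*r
M(m) = m**2
(x(z(-1)) + M(n))**2 = (2*(-1) + 2**2)**2 = (-2 + 4)**2 = 2**2 = 4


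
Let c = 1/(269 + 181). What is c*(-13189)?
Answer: -13189/450 ≈ -29.309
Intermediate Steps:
c = 1/450 ≈ 0.0022222
c*(-13189) = (1/450)*(-13189) = -13189/450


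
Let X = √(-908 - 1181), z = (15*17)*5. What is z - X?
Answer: 1275 - I*√2089 ≈ 1275.0 - 45.706*I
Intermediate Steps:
z = 1275 (z = 255*5 = 1275)
X = I*√2089 (X = √(-2089) = I*√2089 ≈ 45.706*I)
z - X = 1275 - I*√2089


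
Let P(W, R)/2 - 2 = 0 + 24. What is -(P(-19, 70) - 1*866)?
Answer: 814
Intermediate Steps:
P(W, R) = 52 (P(W, R) = 4 + 2*(0 + 24) = 4 + 2*24 = 4 + 48 = 52)
-(P(-19, 70) - 1*866) = -(52 - 1*866) = -(52 - 866) = -1*(-814) = 814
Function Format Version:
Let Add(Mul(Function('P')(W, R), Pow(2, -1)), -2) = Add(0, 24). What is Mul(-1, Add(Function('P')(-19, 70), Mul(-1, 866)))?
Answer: 814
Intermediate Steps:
Function('P')(W, R) = 52 (Function('P')(W, R) = Add(4, Mul(2, Add(0, 24))) = Add(4, Mul(2, 24)) = Add(4, 48) = 52)
Mul(-1, Add(Function('P')(-19, 70), Mul(-1, 866))) = Mul(-1, Add(52, Mul(-1, 866))) = Mul(-1, Add(52, -866)) = Mul(-1, -814) = 814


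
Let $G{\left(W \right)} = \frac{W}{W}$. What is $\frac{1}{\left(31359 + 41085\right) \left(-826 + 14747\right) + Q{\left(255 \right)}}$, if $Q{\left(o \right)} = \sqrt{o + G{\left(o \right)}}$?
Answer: $\frac{1}{1008492940} \approx 9.9158 \cdot 10^{-10}$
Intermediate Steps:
$G{\left(W \right)} = 1$
$Q{\left(o \right)} = \sqrt{1 + o}$ ($Q{\left(o \right)} = \sqrt{o + 1} = \sqrt{1 + o}$)
$\frac{1}{\left(31359 + 41085\right) \left(-826 + 14747\right) + Q{\left(255 \right)}} = \frac{1}{\left(31359 + 41085\right) \left(-826 + 14747\right) + \sqrt{1 + 255}} = \frac{1}{72444 \cdot 13921 + \sqrt{256}} = \frac{1}{1008492924 + 16} = \frac{1}{1008492940}$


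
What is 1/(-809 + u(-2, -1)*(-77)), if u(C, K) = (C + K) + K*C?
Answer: -1/732 ≈ -0.0013661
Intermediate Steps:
u(C, K) = C + K + C*K (u(C, K) = (C + K) + C*K = C + K + C*K)
1/(-809 + u(-2, -1)*(-77)) = 1/(-809 + (-2 - 1 - 2*(-1))*(-77)) = 1/(-809 + (-2 - 1 + 2)*(-77)) = 1/(-809 - 1*(-77)) = 1/(-809 + 77) = 1/(-732) = -1/732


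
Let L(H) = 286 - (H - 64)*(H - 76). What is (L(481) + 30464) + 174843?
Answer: 36708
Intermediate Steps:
L(H) = 286 - (-76 + H)*(-64 + H) (L(H) = 286 - (-64 + H)*(-76 + H) = 286 - (-76 + H)*(-64 + H))
(L(481) + 30464) + 174843 = ((-4578 - 1*481² + 140*481) + 30464) + 174843 = ((-4578 - 1*231361 + 67340) + 30464) + 174843 = ((-4578 - 231361 + 67340) + 30464) + 174843 = (-168599 + 30464) + 174843 = -138135 + 174843 = 36708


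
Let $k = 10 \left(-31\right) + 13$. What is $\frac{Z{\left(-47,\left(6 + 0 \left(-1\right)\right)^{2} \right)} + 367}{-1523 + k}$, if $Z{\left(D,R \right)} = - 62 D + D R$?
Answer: $- \frac{227}{260} \approx -0.87308$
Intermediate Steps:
$k = -297$ ($k = -310 + 13 = -297$)
$\frac{Z{\left(-47,\left(6 + 0 \left(-1\right)\right)^{2} \right)} + 367}{-1523 + k} = \frac{- 47 \left(-62 + \left(6 + 0 \left(-1\right)\right)^{2}\right) + 367}{-1523 - 297} = \frac{- 47 \left(-62 + \left(6 + 0\right)^{2}\right) + 367}{-1820} = \left(- 47 \left(-62 + 6^{2}\right) + 367\right) \left(- \frac{1}{1820}\right) = \left(- 47 \left(-62 + 36\right) + 367\right) \left(- \frac{1}{1820}\right) = \left(\left(-47\right) \left(-26\right) + 367\right) \left(- \frac{1}{1820}\right) = \left(1222 + 367\right) \left(- \frac{1}{1820}\right) = 1589 \left(- \frac{1}{1820}\right) = - \frac{227}{260}$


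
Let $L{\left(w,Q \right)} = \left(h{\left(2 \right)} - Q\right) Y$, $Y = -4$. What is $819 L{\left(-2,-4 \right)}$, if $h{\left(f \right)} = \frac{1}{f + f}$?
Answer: $-13923$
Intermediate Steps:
$h{\left(f \right)} = \frac{1}{2 f}$
$L{\left(w,Q \right)} = -1 + 4 Q$ ($L{\left(w,Q \right)} = \left(\frac{1}{2 \cdot 2} - Q\right) \left(-4\right) = \left(\frac{1}{2} \cdot \frac{1}{2} - Q\right) \left(-4\right) = \left(\frac{1}{4} - Q\right) \left(-4\right) = -1 + 4 Q$)
$819 L{\left(-2,-4 \right)} = 819 \left(-1 + 4 \left(-4\right)\right) = 819 \left(-1 - 16\right) = 819 \left(-17\right) = -13923$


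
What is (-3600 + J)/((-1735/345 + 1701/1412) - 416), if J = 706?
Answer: 281956632/40902643 ≈ 6.8934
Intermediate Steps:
(-3600 + J)/((-1735/345 + 1701/1412) - 416) = (-3600 + 706)/((-1735/345 + 1701/1412) - 416) = -2894/((-1735*1/345 + 1701*(1/1412)) - 416) = -2894/((-347/69 + 1701/1412) - 416) = -2894/(-372595/97428 - 416) = -2894/(-40902643/97428) = -2894*(-97428/40902643) = 281956632/40902643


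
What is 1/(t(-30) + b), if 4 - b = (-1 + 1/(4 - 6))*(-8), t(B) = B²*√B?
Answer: -1/3037508 - 225*I*√30/6075016 ≈ -3.2922e-7 - 0.00020286*I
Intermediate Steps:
t(B) = B^(5/2)
b = -8 (b = 4 - (-1 + 1/(4 - 6))*(-8) = 4 - (-1 + 1/(-2))*(-8) = 4 - (-1 - ½)*(-8) = 4 - (-3)*(-8)/2 = 4 - 1*12 = 4 - 12 = -8)
1/(t(-30) + b) = 1/((-30)^(5/2) - 8) = 1/(900*I*√30 - 8) = 1/(-8 + 900*I*√30)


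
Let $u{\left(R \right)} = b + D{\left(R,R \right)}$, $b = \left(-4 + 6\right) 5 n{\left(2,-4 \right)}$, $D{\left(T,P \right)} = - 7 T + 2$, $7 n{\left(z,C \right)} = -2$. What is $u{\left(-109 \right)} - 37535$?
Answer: $- \frac{257410}{7} \approx -36773.0$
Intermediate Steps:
$n{\left(z,C \right)} = - \frac{2}{7}$ ($n{\left(z,C \right)} = \frac{1}{7} \left(-2\right) = - \frac{2}{7}$)
$D{\left(T,P \right)} = 2 - 7 T$
$b = - \frac{20}{7}$ ($b = \left(-4 + 6\right) 5 \left(- \frac{2}{7}\right) = 2 \cdot 5 \left(- \frac{2}{7}\right) = 10 \left(- \frac{2}{7}\right) = - \frac{20}{7} \approx -2.8571$)
$u{\left(R \right)} = - \frac{6}{7} - 7 R$ ($u{\left(R \right)} = - \frac{20}{7} - \left(-2 + 7 R\right) = - \frac{6}{7} - 7 R$)
$u{\left(-109 \right)} - 37535 = \left(- \frac{6}{7} - -763\right) - 37535 = \left(- \frac{6}{7} + 763\right) - 37535 = \frac{5335}{7} - 37535 = - \frac{257410}{7}$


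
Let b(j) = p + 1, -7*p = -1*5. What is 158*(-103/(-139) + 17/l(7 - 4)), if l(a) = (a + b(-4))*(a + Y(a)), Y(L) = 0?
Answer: 4224604/13761 ≈ 307.00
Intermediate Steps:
p = 5/7 (p = -(-1)*5/7 = -1/7*(-5) = 5/7 ≈ 0.71429)
b(j) = 12/7 (b(j) = 5/7 + 1 = 12/7)
l(a) = a*(12/7 + a) (l(a) = (a + 12/7)*(a + 0) = (12/7 + a)*a = a*(12/7 + a))
158*(-103/(-139) + 17/l(7 - 4)) = 158*(-103/(-139) + 17/(((7 - 4)*(12 + 7*(7 - 4))/7))) = 158*(-103*(-1/139) + 17/(((1/7)*3*(12 + 7*3)))) = 158*(103/139 + 17/(((1/7)*3*(12 + 21)))) = 158*(103/139 + 17/(((1/7)*3*33))) = 158*(103/139 + 17/(99/7)) = 158*(103/139 + 17*(7/99)) = 158*(103/139 + 119/99) = 158*(26738/13761) = 4224604/13761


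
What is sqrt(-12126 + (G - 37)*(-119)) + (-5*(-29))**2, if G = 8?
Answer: 21025 + 5*I*sqrt(347) ≈ 21025.0 + 93.14*I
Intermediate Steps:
sqrt(-12126 + (G - 37)*(-119)) + (-5*(-29))**2 = sqrt(-12126 + (8 - 37)*(-119)) + (-5*(-29))**2 = sqrt(-12126 - 29*(-119)) + 145**2 = sqrt(-12126 + 3451) + 21025 = sqrt(-8675) + 21025 = 5*I*sqrt(347) + 21025 = 21025 + 5*I*sqrt(347)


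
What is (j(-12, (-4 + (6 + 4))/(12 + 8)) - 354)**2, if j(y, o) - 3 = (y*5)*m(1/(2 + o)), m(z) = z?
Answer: 75220929/529 ≈ 1.4219e+5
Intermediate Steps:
j(y, o) = 3 + 5*y/(2 + o) (j(y, o) = 3 + (y*5)/(2 + o) = 3 + (5*y)/(2 + o) = 3 + 5*y/(2 + o))
(j(-12, (-4 + (6 + 4))/(12 + 8)) - 354)**2 = ((6 + 3*((-4 + (6 + 4))/(12 + 8)) + 5*(-12))/(2 + (-4 + (6 + 4))/(12 + 8)) - 354)**2 = ((6 + 3*((-4 + 10)/20) - 60)/(2 + (-4 + 10)/20) - 354)**2 = ((6 + 3*(6*(1/20)) - 60)/(2 + 6*(1/20)) - 354)**2 = ((6 + 3*(3/10) - 60)/(2 + 3/10) - 354)**2 = ((6 + 9/10 - 60)/(23/10) - 354)**2 = ((10/23)*(-531/10) - 354)**2 = (-531/23 - 354)**2 = (-8673/23)**2 = 75220929/529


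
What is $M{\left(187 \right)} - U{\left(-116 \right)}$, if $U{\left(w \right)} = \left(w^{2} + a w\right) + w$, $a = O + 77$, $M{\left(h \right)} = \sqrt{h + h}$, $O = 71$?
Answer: $3828 + \sqrt{374} \approx 3847.3$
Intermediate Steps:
$M{\left(h \right)} = \sqrt{2} \sqrt{h}$ ($M{\left(h \right)} = \sqrt{2 h} = \sqrt{2} \sqrt{h}$)
$a = 148$ ($a = 71 + 77 = 148$)
$U{\left(w \right)} = w^{2} + 149 w$ ($U{\left(w \right)} = \left(w^{2} + 148 w\right) + w = w^{2} + 149 w$)
$M{\left(187 \right)} - U{\left(-116 \right)} = \sqrt{2} \sqrt{187} - - 116 \left(149 - 116\right) = \sqrt{374} - \left(-116\right) 33 = \sqrt{374} - -3828 = \sqrt{374} + 3828 = 3828 + \sqrt{374}$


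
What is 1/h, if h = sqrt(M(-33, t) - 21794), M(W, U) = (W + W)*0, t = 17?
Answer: -I*sqrt(21794)/21794 ≈ -0.0067738*I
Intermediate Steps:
M(W, U) = 0 (M(W, U) = (2*W)*0 = 0)
h = I*sqrt(21794) (h = sqrt(0 - 21794) = sqrt(-21794) = I*sqrt(21794) ≈ 147.63*I)
1/h = 1/(I*sqrt(21794)) = -I*sqrt(21794)/21794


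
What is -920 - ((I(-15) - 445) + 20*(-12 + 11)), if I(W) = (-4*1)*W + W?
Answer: -500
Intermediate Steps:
I(W) = -3*W (I(W) = -4*W + W = -3*W)
-920 - ((I(-15) - 445) + 20*(-12 + 11)) = -920 - ((-3*(-15) - 445) + 20*(-12 + 11)) = -920 - ((45 - 445) + 20*(-1)) = -920 - (-400 - 20) = -920 - 1*(-420) = -920 + 420 = -500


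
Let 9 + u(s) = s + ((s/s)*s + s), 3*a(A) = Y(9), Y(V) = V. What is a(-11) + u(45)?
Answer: 129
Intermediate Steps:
a(A) = 3 (a(A) = (1/3)*9 = 3)
u(s) = -9 + 3*s (u(s) = -9 + (s + ((s/s)*s + s)) = -9 + (s + (1*s + s)) = -9 + (s + (s + s)) = -9 + (s + 2*s) = -9 + 3*s)
a(-11) + u(45) = 3 + (-9 + 3*45) = 3 + (-9 + 135) = 3 + 126 = 129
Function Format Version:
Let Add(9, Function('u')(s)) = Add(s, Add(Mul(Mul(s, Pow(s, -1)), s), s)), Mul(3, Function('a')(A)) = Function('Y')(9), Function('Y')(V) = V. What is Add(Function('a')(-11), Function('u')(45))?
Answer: 129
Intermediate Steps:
Function('a')(A) = 3 (Function('a')(A) = Mul(Rational(1, 3), 9) = 3)
Function('u')(s) = Add(-9, Mul(3, s)) (Function('u')(s) = Add(-9, Add(s, Add(Mul(Mul(s, Pow(s, -1)), s), s))) = Add(-9, Add(s, Add(Mul(1, s), s))) = Add(-9, Add(s, Add(s, s))) = Add(-9, Add(s, Mul(2, s))) = Add(-9, Mul(3, s)))
Add(Function('a')(-11), Function('u')(45)) = Add(3, Add(-9, Mul(3, 45))) = Add(3, Add(-9, 135)) = Add(3, 126) = 129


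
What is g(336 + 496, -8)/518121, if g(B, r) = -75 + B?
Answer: 757/518121 ≈ 0.0014610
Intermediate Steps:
g(336 + 496, -8)/518121 = (-75 + (336 + 496))/518121 = (-75 + 832)*(1/518121) = 757*(1/518121) = 757/518121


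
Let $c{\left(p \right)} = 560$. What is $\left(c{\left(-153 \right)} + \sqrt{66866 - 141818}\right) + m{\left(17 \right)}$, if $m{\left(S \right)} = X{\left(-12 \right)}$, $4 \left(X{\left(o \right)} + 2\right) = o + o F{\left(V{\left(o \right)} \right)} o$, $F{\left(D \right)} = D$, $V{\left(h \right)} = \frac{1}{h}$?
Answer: $552 + 6 i \sqrt{2082} \approx 552.0 + 273.77 i$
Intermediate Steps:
$X{\left(o \right)} = -2 + \frac{o}{2}$ ($X{\left(o \right)} = -2 + \frac{o + \frac{o}{o} o}{4} = -2 + \frac{o + 1 o}{4} = -2 + \frac{o + o}{4} = -2 + \frac{2 o}{4} = -2 + \frac{o}{2}$)
$m{\left(S \right)} = -8$ ($m{\left(S \right)} = -2 + \frac{1}{2} \left(-12\right) = -2 - 6 = -8$)
$\left(c{\left(-153 \right)} + \sqrt{66866 - 141818}\right) + m{\left(17 \right)} = \left(560 + \sqrt{66866 - 141818}\right) - 8 = \left(560 + \sqrt{-74952}\right) - 8 = \left(560 + 6 i \sqrt{2082}\right) - 8 = 552 + 6 i \sqrt{2082}$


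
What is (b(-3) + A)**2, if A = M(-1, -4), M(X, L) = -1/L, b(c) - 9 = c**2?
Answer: 5329/16 ≈ 333.06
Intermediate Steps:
b(c) = 9 + c**2
A = 1/4 (A = -1/(-4) = -1*(-1/4) = 1/4 ≈ 0.25000)
(b(-3) + A)**2 = ((9 + (-3)**2) + 1/4)**2 = ((9 + 9) + 1/4)**2 = (18 + 1/4)**2 = (73/4)**2 = 5329/16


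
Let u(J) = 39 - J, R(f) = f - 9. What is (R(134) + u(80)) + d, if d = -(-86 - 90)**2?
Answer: -30892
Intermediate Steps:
d = -30976 (d = -1*(-176)**2 = -1*30976 = -30976)
R(f) = -9 + f
(R(134) + u(80)) + d = ((-9 + 134) + (39 - 1*80)) - 30976 = (125 + (39 - 80)) - 30976 = (125 - 41) - 30976 = 84 - 30976 = -30892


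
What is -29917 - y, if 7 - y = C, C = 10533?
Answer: -19391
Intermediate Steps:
y = -10526 (y = 7 - 1*10533 = 7 - 10533 = -10526)
-29917 - y = -29917 - 1*(-10526) = -29917 + 10526 = -19391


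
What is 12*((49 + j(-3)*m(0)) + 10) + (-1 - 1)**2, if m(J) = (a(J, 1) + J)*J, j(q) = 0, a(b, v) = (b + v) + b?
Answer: 712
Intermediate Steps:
a(b, v) = v + 2*b
m(J) = J*(1 + 3*J) (m(J) = ((1 + 2*J) + J)*J = (1 + 3*J)*J = J*(1 + 3*J))
12*((49 + j(-3)*m(0)) + 10) + (-1 - 1)**2 = 12*((49 + 0*(0*(1 + 3*0))) + 10) + (-1 - 1)**2 = 12*((49 + 0*(0*(1 + 0))) + 10) + (-2)**2 = 12*((49 + 0*(0*1)) + 10) + 4 = 12*((49 + 0*0) + 10) + 4 = 12*((49 + 0) + 10) + 4 = 12*(49 + 10) + 4 = 12*59 + 4 = 708 + 4 = 712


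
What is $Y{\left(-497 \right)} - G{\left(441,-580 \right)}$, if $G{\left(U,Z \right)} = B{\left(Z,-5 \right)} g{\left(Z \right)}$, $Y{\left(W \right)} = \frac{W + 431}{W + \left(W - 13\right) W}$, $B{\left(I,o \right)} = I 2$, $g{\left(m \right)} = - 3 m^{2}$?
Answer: $- \frac{296148407856066}{252973} \approx -1.1707 \cdot 10^{9}$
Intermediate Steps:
$B{\left(I,o \right)} = 2 I$
$Y{\left(W \right)} = \frac{431 + W}{W + W \left(-13 + W\right)}$ ($Y{\left(W \right)} = \frac{431 + W}{W + \left(-13 + W\right) W} = \frac{431 + W}{W + W \left(-13 + W\right)}$)
$G{\left(U,Z \right)} = - 6 Z^{3}$ ($G{\left(U,Z \right)} = 2 Z \left(- 3 Z^{2}\right) = - 6 Z^{3}$)
$Y{\left(-497 \right)} - G{\left(441,-580 \right)} = \frac{431 - 497}{\left(-497\right) \left(-12 - 497\right)} - - 6 \left(-580\right)^{3} = \left(- \frac{1}{497}\right) \frac{1}{-509} \left(-66\right) - \left(-6\right) \left(-195112000\right) = \left(- \frac{1}{497}\right) \left(- \frac{1}{509}\right) \left(-66\right) - 1170672000 = - \frac{66}{252973} - 1170672000 = - \frac{296148407856066}{252973}$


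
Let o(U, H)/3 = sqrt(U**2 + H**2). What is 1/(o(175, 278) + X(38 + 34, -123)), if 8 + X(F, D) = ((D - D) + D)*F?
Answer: -8864/77599315 - 183*sqrt(29)/77599315 ≈ -0.00012693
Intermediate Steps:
X(F, D) = -8 + D*F (X(F, D) = -8 + ((D - D) + D)*F = -8 + (0 + D)*F = -8 + D*F)
o(U, H) = 3*sqrt(H**2 + U**2) (o(U, H) = 3*sqrt(U**2 + H**2) = 3*sqrt(H**2 + U**2))
1/(o(175, 278) + X(38 + 34, -123)) = 1/(3*sqrt(278**2 + 175**2) + (-8 - 123*(38 + 34))) = 1/(3*sqrt(77284 + 30625) + (-8 - 123*72)) = 1/(3*sqrt(107909) + (-8 - 8856)) = 1/(3*(61*sqrt(29)) - 8864) = 1/(183*sqrt(29) - 8864) = 1/(-8864 + 183*sqrt(29))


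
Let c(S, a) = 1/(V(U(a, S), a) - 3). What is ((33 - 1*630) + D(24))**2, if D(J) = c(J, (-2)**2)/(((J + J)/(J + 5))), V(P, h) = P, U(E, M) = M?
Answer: 362099452009/1016064 ≈ 3.5637e+5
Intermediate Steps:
c(S, a) = 1/(-3 + S) (c(S, a) = 1/(S - 3) = 1/(-3 + S))
D(J) = (5 + J)/(2*J*(-3 + J)) (D(J) = 1/((-3 + J)*(((J + J)/(J + 5)))) = 1/((-3 + J)*(((2*J)/(5 + J)))) = 1/((-3 + J)*((2*J/(5 + J)))) = ((5 + J)/(2*J))/(-3 + J) = (5 + J)/(2*J*(-3 + J)))
((33 - 1*630) + D(24))**2 = ((33 - 1*630) + (1/2)*(5 + 24)/(24*(-3 + 24)))**2 = ((33 - 630) + (1/2)*(1/24)*29/21)**2 = (-597 + (1/2)*(1/24)*(1/21)*29)**2 = (-597 + 29/1008)**2 = (-601747/1008)**2 = 362099452009/1016064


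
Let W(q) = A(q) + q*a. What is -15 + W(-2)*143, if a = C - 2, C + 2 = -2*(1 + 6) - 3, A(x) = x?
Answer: 5705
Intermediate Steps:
C = -19 (C = -2 + (-2*(1 + 6) - 3) = -2 + (-2*7 - 3) = -2 + (-1*14 - 3) = -2 + (-14 - 3) = -2 - 17 = -19)
a = -21 (a = -19 - 2 = -21)
W(q) = -20*q (W(q) = q + q*(-21) = q - 21*q = -20*q)
-15 + W(-2)*143 = -15 - 20*(-2)*143 = -15 + 40*143 = -15 + 5720 = 5705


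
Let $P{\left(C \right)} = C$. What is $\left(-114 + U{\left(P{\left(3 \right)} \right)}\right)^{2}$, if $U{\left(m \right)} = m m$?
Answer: $11025$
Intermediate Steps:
$U{\left(m \right)} = m^{2}$
$\left(-114 + U{\left(P{\left(3 \right)} \right)}\right)^{2} = \left(-114 + 3^{2}\right)^{2} = \left(-114 + 9\right)^{2} = \left(-105\right)^{2} = 11025$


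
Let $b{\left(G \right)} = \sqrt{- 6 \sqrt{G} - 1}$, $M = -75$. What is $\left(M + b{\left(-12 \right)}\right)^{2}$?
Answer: $\left(75 - \sqrt{-1 - 12 i \sqrt{3}}\right)^{2} \approx 5151.9 + 474.54 i$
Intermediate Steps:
$b{\left(G \right)} = \sqrt{-1 - 6 \sqrt{G}}$
$\left(M + b{\left(-12 \right)}\right)^{2} = \left(-75 + \sqrt{-1 - 6 \sqrt{-12}}\right)^{2} = \left(-75 + \sqrt{-1 - 6 \cdot 2 i \sqrt{3}}\right)^{2} = \left(-75 + \sqrt{-1 - 12 i \sqrt{3}}\right)^{2}$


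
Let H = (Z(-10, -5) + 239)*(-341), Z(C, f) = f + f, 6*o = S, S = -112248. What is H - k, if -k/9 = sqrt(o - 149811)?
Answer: -78089 + 9*I*sqrt(168519) ≈ -78089.0 + 3694.6*I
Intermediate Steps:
o = -18708 (o = (1/6)*(-112248) = -18708)
Z(C, f) = 2*f
k = -9*I*sqrt(168519) (k = -9*sqrt(-18708 - 149811) = -9*I*sqrt(168519) ≈ -3694.6*I)
H = -78089 (H = (2*(-5) + 239)*(-341) = (-10 + 239)*(-341) = 229*(-341) = -78089)
H - k = -78089 - (-9)*I*sqrt(168519) = -78089 + 9*I*sqrt(168519)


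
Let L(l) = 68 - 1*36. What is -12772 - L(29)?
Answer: -12804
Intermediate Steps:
L(l) = 32 (L(l) = 68 - 36 = 32)
-12772 - L(29) = -12772 - 1*32 = -12772 - 32 = -12804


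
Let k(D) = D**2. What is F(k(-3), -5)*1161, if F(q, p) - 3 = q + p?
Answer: 8127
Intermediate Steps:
F(q, p) = 3 + p + q (F(q, p) = 3 + (q + p) = 3 + (p + q) = 3 + p + q)
F(k(-3), -5)*1161 = (3 - 5 + (-3)**2)*1161 = (3 - 5 + 9)*1161 = 7*1161 = 8127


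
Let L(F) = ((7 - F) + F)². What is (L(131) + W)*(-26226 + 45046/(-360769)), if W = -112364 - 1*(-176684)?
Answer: -609031982137960/360769 ≈ -1.6882e+9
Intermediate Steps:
L(F) = 49 (L(F) = 7² = 49)
W = 64320 (W = -112364 + 176684 = 64320)
(L(131) + W)*(-26226 + 45046/(-360769)) = (49 + 64320)*(-26226 + 45046/(-360769)) = 64369*(-26226 + 45046*(-1/360769)) = 64369*(-26226 - 45046/360769) = 64369*(-9461572840/360769) = -609031982137960/360769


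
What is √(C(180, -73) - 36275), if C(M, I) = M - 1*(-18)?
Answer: I*√36077 ≈ 189.94*I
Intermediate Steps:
C(M, I) = 18 + M (C(M, I) = M + 18 = 18 + M)
√(C(180, -73) - 36275) = √((18 + 180) - 36275) = √(198 - 36275) = √(-36077) = I*√36077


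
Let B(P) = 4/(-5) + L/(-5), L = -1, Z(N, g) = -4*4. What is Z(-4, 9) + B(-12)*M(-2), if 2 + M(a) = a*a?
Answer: -86/5 ≈ -17.200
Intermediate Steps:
Z(N, g) = -16
M(a) = -2 + a² (M(a) = -2 + a*a = -2 + a²)
B(P) = -⅗ (B(P) = 4/(-5) - 1/(-5) = 4*(-⅕) - 1*(-⅕) = -⅘ + ⅕ = -⅗)
Z(-4, 9) + B(-12)*M(-2) = -16 - 3*(-2 + (-2)²)/5 = -16 - 3*(-2 + 4)/5 = -16 - ⅗*2 = -16 - 6/5 = -86/5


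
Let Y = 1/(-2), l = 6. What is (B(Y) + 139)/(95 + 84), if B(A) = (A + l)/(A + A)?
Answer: 267/358 ≈ 0.74581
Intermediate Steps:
Y = -½ ≈ -0.50000
B(A) = (6 + A)/(2*A) (B(A) = (A + 6)/(A + A) = (6 + A)/((2*A)) = (6 + A)*(1/(2*A)) = (6 + A)/(2*A))
(B(Y) + 139)/(95 + 84) = ((6 - ½)/(2*(-½)) + 139)/(95 + 84) = ((½)*(-2)*(11/2) + 139)/179 = (-11/2 + 139)/179 = (1/179)*(267/2) = 267/358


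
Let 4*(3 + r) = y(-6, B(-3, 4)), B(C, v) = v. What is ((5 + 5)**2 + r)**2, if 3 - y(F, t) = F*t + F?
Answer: 177241/16 ≈ 11078.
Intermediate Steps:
y(F, t) = 3 - F - F*t (y(F, t) = 3 - (F*t + F) = 3 - (F + F*t) = 3 + (-F - F*t) = 3 - F - F*t)
r = 21/4 (r = -3 + (3 - 1*(-6) - 1*(-6)*4)/4 = -3 + (3 + 6 + 24)/4 = -3 + (1/4)*33 = -3 + 33/4 = 21/4 ≈ 5.2500)
((5 + 5)**2 + r)**2 = ((5 + 5)**2 + 21/4)**2 = (10**2 + 21/4)**2 = (100 + 21/4)**2 = (421/4)**2 = 177241/16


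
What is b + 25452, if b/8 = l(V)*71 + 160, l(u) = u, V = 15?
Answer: 35252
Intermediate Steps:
b = 9800 (b = 8*(15*71 + 160) = 8*(1065 + 160) = 8*1225 = 9800)
b + 25452 = 9800 + 25452 = 35252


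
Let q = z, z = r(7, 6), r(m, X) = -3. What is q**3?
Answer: -27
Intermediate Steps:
z = -3
q = -3
q**3 = (-3)**3 = -27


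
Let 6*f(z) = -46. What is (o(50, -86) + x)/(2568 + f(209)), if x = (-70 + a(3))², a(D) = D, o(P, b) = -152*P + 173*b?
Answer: -53967/7681 ≈ -7.0260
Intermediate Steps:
f(z) = -23/3 (f(z) = (⅙)*(-46) = -23/3)
x = 4489 (x = (-70 + 3)² = (-67)² = 4489)
(o(50, -86) + x)/(2568 + f(209)) = ((-152*50 + 173*(-86)) + 4489)/(2568 - 23/3) = ((-7600 - 14878) + 4489)/(7681/3) = (-22478 + 4489)*(3/7681) = -17989*3/7681 = -53967/7681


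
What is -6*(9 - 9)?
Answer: 0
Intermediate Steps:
-6*(9 - 9) = -6*0 = 0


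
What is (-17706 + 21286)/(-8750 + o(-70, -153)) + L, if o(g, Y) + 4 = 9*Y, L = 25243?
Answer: 255733253/10131 ≈ 25243.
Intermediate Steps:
o(g, Y) = -4 + 9*Y
(-17706 + 21286)/(-8750 + o(-70, -153)) + L = (-17706 + 21286)/(-8750 + (-4 + 9*(-153))) + 25243 = 3580/(-8750 + (-4 - 1377)) + 25243 = 3580/(-8750 - 1381) + 25243 = 3580/(-10131) + 25243 = 3580*(-1/10131) + 25243 = -3580/10131 + 25243 = 255733253/10131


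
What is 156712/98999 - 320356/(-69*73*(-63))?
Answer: 18014652028/31415451669 ≈ 0.57343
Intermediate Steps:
156712/98999 - 320356/(-69*73*(-63)) = 156712*(1/98999) - 320356/((-5037*(-63))) = 156712/98999 - 320356/317331 = 18014652028/31415451669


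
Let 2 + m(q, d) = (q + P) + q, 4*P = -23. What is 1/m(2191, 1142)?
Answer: 4/17497 ≈ 0.00022861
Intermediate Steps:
P = -23/4 (P = (¼)*(-23) = -23/4 ≈ -5.7500)
m(q, d) = -31/4 + 2*q (m(q, d) = -2 + ((q - 23/4) + q) = -2 + ((-23/4 + q) + q) = -2 + (-23/4 + 2*q) = -31/4 + 2*q)
1/m(2191, 1142) = 1/(-31/4 + 2*2191) = 1/(-31/4 + 4382) = 1/(17497/4) = 4/17497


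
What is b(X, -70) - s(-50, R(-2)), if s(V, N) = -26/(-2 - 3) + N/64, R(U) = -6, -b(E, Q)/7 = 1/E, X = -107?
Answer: -86299/17120 ≈ -5.0408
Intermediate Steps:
b(E, Q) = -7/E
s(V, N) = 26/5 + N/64 (s(V, N) = -26/((-5*1)) + N*(1/64) = -26/(-5) + N/64 = -26*(-⅕) + N/64 = 26/5 + N/64)
b(X, -70) - s(-50, R(-2)) = -7/(-107) - (26/5 + (1/64)*(-6)) = -7*(-1/107) - (26/5 - 3/32) = 7/107 - 1*817/160 = 7/107 - 817/160 = -86299/17120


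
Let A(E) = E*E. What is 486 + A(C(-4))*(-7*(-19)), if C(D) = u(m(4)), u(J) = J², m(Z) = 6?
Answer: 172854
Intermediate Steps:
C(D) = 36 (C(D) = 6² = 36)
A(E) = E²
486 + A(C(-4))*(-7*(-19)) = 486 + 36²*(-7*(-19)) = 486 + 1296*133 = 486 + 172368 = 172854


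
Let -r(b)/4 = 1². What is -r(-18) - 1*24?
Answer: -20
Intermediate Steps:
r(b) = -4 (r(b) = -4*1² = -4*1 = -4)
-r(-18) - 1*24 = -1*(-4) - 1*24 = 4 - 24 = -20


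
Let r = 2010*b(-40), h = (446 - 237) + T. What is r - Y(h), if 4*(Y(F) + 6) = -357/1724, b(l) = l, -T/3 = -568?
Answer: -554396667/6896 ≈ -80394.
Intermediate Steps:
T = 1704 (T = -3*(-568) = 1704)
h = 1913 (h = (446 - 237) + 1704 = 209 + 1704 = 1913)
Y(F) = -41733/6896 (Y(F) = -6 + (-357/1724)/4 = -6 + (-357*1/1724)/4 = -6 + (¼)*(-357/1724) = -6 - 357/6896 = -41733/6896)
r = -80400 (r = 2010*(-40) = -80400)
r - Y(h) = -80400 - 1*(-41733/6896) = -80400 + 41733/6896 = -554396667/6896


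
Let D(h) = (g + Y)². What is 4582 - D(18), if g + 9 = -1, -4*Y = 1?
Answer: 71631/16 ≈ 4476.9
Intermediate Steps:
Y = -¼ (Y = -¼*1 = -¼ ≈ -0.25000)
g = -10 (g = -9 - 1 = -10)
D(h) = 1681/16 (D(h) = (-10 - ¼)² = (-41/4)² = 1681/16)
4582 - D(18) = 4582 - 1*1681/16 = 4582 - 1681/16 = 71631/16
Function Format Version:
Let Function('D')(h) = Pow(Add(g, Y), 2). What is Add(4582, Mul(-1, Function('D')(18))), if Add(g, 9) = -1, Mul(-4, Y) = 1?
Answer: Rational(71631, 16) ≈ 4476.9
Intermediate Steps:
Y = Rational(-1, 4) (Y = Mul(Rational(-1, 4), 1) = Rational(-1, 4) ≈ -0.25000)
g = -10 (g = Add(-9, -1) = -10)
Function('D')(h) = Rational(1681, 16) (Function('D')(h) = Pow(Add(-10, Rational(-1, 4)), 2) = Pow(Rational(-41, 4), 2) = Rational(1681, 16))
Add(4582, Mul(-1, Function('D')(18))) = Add(4582, Mul(-1, Rational(1681, 16))) = Add(4582, Rational(-1681, 16)) = Rational(71631, 16)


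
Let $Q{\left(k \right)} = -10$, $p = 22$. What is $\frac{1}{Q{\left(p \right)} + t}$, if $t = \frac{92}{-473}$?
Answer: $- \frac{473}{4822} \approx -0.098092$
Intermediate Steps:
$t = - \frac{92}{473}$ ($t = 92 \left(- \frac{1}{473}\right) = - \frac{92}{473} \approx -0.1945$)
$\frac{1}{Q{\left(p \right)} + t} = \frac{1}{-10 - \frac{92}{473}} = \frac{1}{- \frac{4822}{473}} = - \frac{473}{4822}$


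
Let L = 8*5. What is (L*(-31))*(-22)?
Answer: 27280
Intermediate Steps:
L = 40
(L*(-31))*(-22) = (40*(-31))*(-22) = -1240*(-22) = 27280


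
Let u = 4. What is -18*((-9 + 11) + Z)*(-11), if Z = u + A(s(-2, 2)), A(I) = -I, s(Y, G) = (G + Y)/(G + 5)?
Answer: 1188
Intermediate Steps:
s(Y, G) = (G + Y)/(5 + G)
Z = 4 (Z = 4 - (2 - 2)/(5 + 2) = 4 - 0/7 = 4 - 1*0 = 4 + 0 = 4)
-18*((-9 + 11) + Z)*(-11) = -18*((-9 + 11) + 4)*(-11) = -18*(2 + 4)*(-11) = -18*6*(-11) = -108*(-11) = 1188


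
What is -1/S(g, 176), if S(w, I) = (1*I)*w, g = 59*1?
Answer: -1/10384 ≈ -9.6302e-5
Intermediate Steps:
g = 59
S(w, I) = I*w
-1/S(g, 176) = -1/(176*59) = -1/10384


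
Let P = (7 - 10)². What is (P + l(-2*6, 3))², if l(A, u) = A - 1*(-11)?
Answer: 64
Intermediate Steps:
P = 9 (P = (-3)² = 9)
l(A, u) = 11 + A (l(A, u) = A + 11 = 11 + A)
(P + l(-2*6, 3))² = (9 + (11 - 2*6))² = (9 + (11 - 12))² = (9 - 1)² = 8² = 64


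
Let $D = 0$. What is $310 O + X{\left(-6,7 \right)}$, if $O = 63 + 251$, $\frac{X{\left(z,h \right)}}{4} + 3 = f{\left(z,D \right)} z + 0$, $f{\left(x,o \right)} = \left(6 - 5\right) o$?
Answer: $97328$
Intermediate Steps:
$f{\left(x,o \right)} = o$ ($f{\left(x,o \right)} = 1 o = o$)
$X{\left(z,h \right)} = -12$ ($X{\left(z,h \right)} = -12 + 4 \left(0 z + 0\right) = -12 + 4 \left(0 + 0\right) = -12 + 4 \cdot 0 = -12 + 0 = -12$)
$O = 314$
$310 O + X{\left(-6,7 \right)} = 310 \cdot 314 - 12 = 97340 - 12 = 97328$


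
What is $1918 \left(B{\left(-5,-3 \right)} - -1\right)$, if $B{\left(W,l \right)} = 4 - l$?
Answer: $15344$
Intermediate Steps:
$1918 \left(B{\left(-5,-3 \right)} - -1\right) = 1918 \left(\left(4 - -3\right) - -1\right) = 1918 \left(\left(4 + 3\right) + 1\right) = 1918 \left(7 + 1\right) = 1918 \cdot 8 = 15344$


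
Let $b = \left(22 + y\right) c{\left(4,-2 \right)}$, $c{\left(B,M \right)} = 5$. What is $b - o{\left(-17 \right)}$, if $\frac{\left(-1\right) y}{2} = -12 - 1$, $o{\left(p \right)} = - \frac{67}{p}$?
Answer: $\frac{4013}{17} \approx 236.06$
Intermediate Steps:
$y = 26$ ($y = - 2 \left(-12 - 1\right) = \left(-2\right) \left(-13\right) = 26$)
$b = 240$ ($b = \left(22 + 26\right) 5 = 48 \cdot 5 = 240$)
$b - o{\left(-17 \right)} = 240 - - \frac{67}{-17} = 240 - \left(-67\right) \left(- \frac{1}{17}\right) = 240 - \frac{67}{17} = \frac{4013}{17}$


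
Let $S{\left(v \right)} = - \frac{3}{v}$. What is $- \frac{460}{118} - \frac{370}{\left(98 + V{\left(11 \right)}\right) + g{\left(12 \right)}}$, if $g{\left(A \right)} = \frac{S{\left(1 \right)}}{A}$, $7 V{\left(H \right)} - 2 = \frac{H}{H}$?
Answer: $- \frac{1243510}{162191} \approx -7.6669$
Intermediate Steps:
$V{\left(H \right)} = \frac{3}{7}$ ($V{\left(H \right)} = \frac{2}{7} + \frac{H \frac{1}{H}}{7} = \frac{2}{7} + \frac{1}{7} \cdot 1 = \frac{2}{7} + \frac{1}{7} = \frac{3}{7}$)
$g{\left(A \right)} = - \frac{3}{A}$ ($g{\left(A \right)} = \frac{\left(-3\right) 1^{-1}}{A} = \frac{\left(-3\right) 1}{A} = - \frac{3}{A}$)
$- \frac{460}{118} - \frac{370}{\left(98 + V{\left(11 \right)}\right) + g{\left(12 \right)}} = - \frac{460}{118} - \frac{370}{\left(98 + \frac{3}{7}\right) - \frac{3}{12}} = \left(-460\right) \frac{1}{118} - \frac{370}{\frac{689}{7} - \frac{1}{4}} = - \frac{230}{59} - \frac{370}{\frac{689}{7} - \frac{1}{4}} = - \frac{230}{59} - \frac{370}{\frac{2749}{28}} = - \frac{230}{59} - \frac{10360}{2749} = - \frac{1243510}{162191}$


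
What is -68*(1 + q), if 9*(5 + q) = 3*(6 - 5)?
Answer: 748/3 ≈ 249.33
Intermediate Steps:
q = -14/3 (q = -5 + (3*(6 - 5))/9 = -5 + (3*1)/9 = -5 + (1/9)*3 = -5 + 1/3 = -14/3 ≈ -4.6667)
-68*(1 + q) = -68*(1 - 14/3) = -68*(-11/3) = 748/3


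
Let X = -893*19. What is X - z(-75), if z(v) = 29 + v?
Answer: -16921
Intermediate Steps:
X = -16967
X - z(-75) = -16967 - (29 - 75) = -16967 - 1*(-46) = -16967 + 46 = -16921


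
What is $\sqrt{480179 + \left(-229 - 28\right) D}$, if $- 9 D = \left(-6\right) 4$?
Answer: $\frac{\sqrt{4315443}}{3} \approx 692.46$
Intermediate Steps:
$D = \frac{8}{3}$ ($D = - \frac{\left(-6\right) 4}{9} = \left(- \frac{1}{9}\right) \left(-24\right) = \frac{8}{3} \approx 2.6667$)
$\sqrt{480179 + \left(-229 - 28\right) D} = \sqrt{480179 + \left(-229 - 28\right) \frac{8}{3}} = \sqrt{480179 - \frac{2056}{3}} = \sqrt{\frac{1438481}{3}} = \frac{\sqrt{4315443}}{3}$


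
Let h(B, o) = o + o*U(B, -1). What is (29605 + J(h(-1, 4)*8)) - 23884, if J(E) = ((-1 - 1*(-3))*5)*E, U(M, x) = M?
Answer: 5721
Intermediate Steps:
h(B, o) = o + B*o (h(B, o) = o + o*B = o + B*o)
J(E) = 10*E (J(E) = ((-1 + 3)*5)*E = (2*5)*E = 10*E)
(29605 + J(h(-1, 4)*8)) - 23884 = (29605 + 10*((4*(1 - 1))*8)) - 23884 = (29605 + 10*((4*0)*8)) - 23884 = (29605 + 10*(0*8)) - 23884 = (29605 + 10*0) - 23884 = (29605 + 0) - 23884 = 29605 - 23884 = 5721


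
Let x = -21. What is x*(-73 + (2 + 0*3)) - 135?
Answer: 1356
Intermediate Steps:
x*(-73 + (2 + 0*3)) - 135 = -21*(-73 + (2 + 0*3)) - 135 = -21*(-73 + (2 + 0)) - 135 = -21*(-73 + 2) - 135 = -21*(-71) - 135 = 1491 - 135 = 1356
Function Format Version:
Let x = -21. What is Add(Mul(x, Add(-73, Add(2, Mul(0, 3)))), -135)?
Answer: 1356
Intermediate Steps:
Add(Mul(x, Add(-73, Add(2, Mul(0, 3)))), -135) = Add(Mul(-21, Add(-73, Add(2, Mul(0, 3)))), -135) = Add(Mul(-21, Add(-73, Add(2, 0))), -135) = Add(Mul(-21, Add(-73, 2)), -135) = Add(Mul(-21, -71), -135) = Add(1491, -135) = 1356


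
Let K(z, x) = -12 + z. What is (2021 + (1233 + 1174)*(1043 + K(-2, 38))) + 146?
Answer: 2478970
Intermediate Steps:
(2021 + (1233 + 1174)*(1043 + K(-2, 38))) + 146 = (2021 + (1233 + 1174)*(1043 + (-12 - 2))) + 146 = (2021 + 2407*(1043 - 14)) + 146 = (2021 + 2407*1029) + 146 = (2021 + 2476803) + 146 = 2478824 + 146 = 2478970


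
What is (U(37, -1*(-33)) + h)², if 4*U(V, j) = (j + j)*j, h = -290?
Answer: 259081/4 ≈ 64770.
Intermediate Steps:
U(V, j) = j²/2 (U(V, j) = ((j + j)*j)/4 = ((2*j)*j)/4 = (2*j²)/4 = j²/2)
(U(37, -1*(-33)) + h)² = ((-1*(-33))²/2 - 290)² = ((½)*33² - 290)² = ((½)*1089 - 290)² = (1089/2 - 290)² = (509/2)² = 259081/4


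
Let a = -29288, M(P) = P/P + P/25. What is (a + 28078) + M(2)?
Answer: -30223/25 ≈ -1208.9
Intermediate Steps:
M(P) = 1 + P/25 (M(P) = 1 + P*(1/25) = 1 + P/25)
(a + 28078) + M(2) = (-29288 + 28078) + (1 + (1/25)*2) = -1210 + (1 + 2/25) = -1210 + 27/25 = -30223/25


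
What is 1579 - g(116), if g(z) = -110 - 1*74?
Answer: 1763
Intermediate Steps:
g(z) = -184 (g(z) = -110 - 74 = -184)
1579 - g(116) = 1579 - 1*(-184) = 1579 + 184 = 1763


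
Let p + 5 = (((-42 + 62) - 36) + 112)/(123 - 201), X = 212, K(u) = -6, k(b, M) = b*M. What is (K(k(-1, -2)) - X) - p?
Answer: -2753/13 ≈ -211.77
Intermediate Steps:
k(b, M) = M*b
p = -81/13 (p = -5 + (((-42 + 62) - 36) + 112)/(123 - 201) = -5 + ((20 - 36) + 112)/(-78) = -5 + (-16 + 112)*(-1/78) = -5 + 96*(-1/78) = -5 - 16/13 = -81/13 ≈ -6.2308)
(K(k(-1, -2)) - X) - p = (-6 - 1*212) - 1*(-81/13) = (-6 - 212) + 81/13 = -218 + 81/13 = -2753/13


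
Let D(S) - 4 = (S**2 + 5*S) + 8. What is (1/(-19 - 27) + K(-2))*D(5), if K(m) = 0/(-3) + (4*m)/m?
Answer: 5673/23 ≈ 246.65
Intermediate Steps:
D(S) = 12 + S**2 + 5*S (D(S) = 4 + ((S**2 + 5*S) + 8) = 4 + (8 + S**2 + 5*S) = 12 + S**2 + 5*S)
K(m) = 4 (K(m) = 0*(-1/3) + 4 = 0 + 4 = 4)
(1/(-19 - 27) + K(-2))*D(5) = (1/(-19 - 27) + 4)*(12 + 5**2 + 5*5) = (1/(-46) + 4)*(12 + 25 + 25) = (-1/46 + 4)*62 = (183/46)*62 = 5673/23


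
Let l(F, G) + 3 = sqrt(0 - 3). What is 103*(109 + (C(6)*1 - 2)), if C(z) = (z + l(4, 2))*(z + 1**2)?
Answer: 13184 + 721*I*sqrt(3) ≈ 13184.0 + 1248.8*I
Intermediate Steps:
l(F, G) = -3 + I*sqrt(3) (l(F, G) = -3 + sqrt(0 - 3) = -3 + sqrt(-3) = -3 + I*sqrt(3))
C(z) = (1 + z)*(-3 + z + I*sqrt(3)) (C(z) = (z + (-3 + I*sqrt(3)))*(z + 1**2) = (-3 + z + I*sqrt(3))*(z + 1) = (-3 + z + I*sqrt(3))*(1 + z) = (1 + z)*(-3 + z + I*sqrt(3)))
103*(109 + (C(6)*1 - 2)) = 103*(109 + ((-3 + 6 + 6**2 + I*sqrt(3) - 1*6*(3 - I*sqrt(3)))*1 - 2)) = 103*(109 + ((-3 + 6 + 36 + I*sqrt(3) + (-18 + 6*I*sqrt(3)))*1 - 2)) = 103*(109 + ((21 + 7*I*sqrt(3))*1 - 2)) = 103*(109 + ((21 + 7*I*sqrt(3)) - 2)) = 103*(109 + (19 + 7*I*sqrt(3))) = 103*(128 + 7*I*sqrt(3)) = 13184 + 721*I*sqrt(3)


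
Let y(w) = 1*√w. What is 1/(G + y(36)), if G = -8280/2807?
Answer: 2807/8562 ≈ 0.32784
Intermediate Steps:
G = -8280/2807 (G = -8280*1/2807 = -8280/2807 ≈ -2.9498)
y(w) = √w
1/(G + y(36)) = 1/(-8280/2807 + √36) = 1/(-8280/2807 + 6) = 1/(8562/2807) = 2807/8562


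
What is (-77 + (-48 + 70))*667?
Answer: -36685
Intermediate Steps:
(-77 + (-48 + 70))*667 = (-77 + 22)*667 = -55*667 = -36685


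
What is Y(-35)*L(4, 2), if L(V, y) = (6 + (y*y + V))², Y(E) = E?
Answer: -6860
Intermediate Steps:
L(V, y) = (6 + V + y²)² (L(V, y) = (6 + (y² + V))² = (6 + (V + y²))² = (6 + V + y²)²)
Y(-35)*L(4, 2) = -35*(6 + 4 + 2²)² = -35*(6 + 4 + 4)² = -35*14² = -35*196 = -6860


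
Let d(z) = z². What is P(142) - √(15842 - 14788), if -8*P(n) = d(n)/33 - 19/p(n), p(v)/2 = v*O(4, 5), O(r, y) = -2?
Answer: -11453779/149952 - √1054 ≈ -108.85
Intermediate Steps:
p(v) = -4*v (p(v) = 2*(v*(-2)) = 2*(-2*v) = -4*v)
P(n) = -19/(32*n) - n²/264 (P(n) = -(n²/33 - 19*(-1/(4*n)))/8 = -(n²*(1/33) - (-19)/(4*n))/8 = -(n²/33 + 19/(4*n))/8 = -19/(32*n) - n²/264)
P(142) - √(15842 - 14788) = (1/1056)*(-627 - 4*142³)/142 - √(15842 - 14788) = (1/1056)*(1/142)*(-627 - 4*2863288) - √1054 = (1/1056)*(1/142)*(-627 - 11453152) - √1054 = (1/1056)*(1/142)*(-11453779) - √1054 = -11453779/149952 - √1054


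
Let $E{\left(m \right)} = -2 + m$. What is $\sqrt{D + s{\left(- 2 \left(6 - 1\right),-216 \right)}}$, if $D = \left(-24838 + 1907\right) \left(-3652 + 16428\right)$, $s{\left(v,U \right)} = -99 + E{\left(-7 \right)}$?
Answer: $2 i \sqrt{73241641} \approx 17116.0 i$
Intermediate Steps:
$s{\left(v,U \right)} = -108$ ($s{\left(v,U \right)} = -99 - 9 = -108$)
$D = -292966456$ ($D = \left(-22931\right) 12776 = -292966456$)
$\sqrt{D + s{\left(- 2 \left(6 - 1\right),-216 \right)}} = \sqrt{-292966456 - 108} = \sqrt{-292966564} = 2 i \sqrt{73241641}$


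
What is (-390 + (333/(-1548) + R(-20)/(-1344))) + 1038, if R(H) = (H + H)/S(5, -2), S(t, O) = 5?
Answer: 4679641/7224 ≈ 647.79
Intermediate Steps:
R(H) = 2*H/5 (R(H) = (H + H)/5 = (2*H)*(⅕) = 2*H/5)
(-390 + (333/(-1548) + R(-20)/(-1344))) + 1038 = (-390 + (333/(-1548) + ((⅖)*(-20))/(-1344))) + 1038 = (-390 + (333*(-1/1548) - 8*(-1/1344))) + 1038 = (-390 + (-37/172 + 1/168)) + 1038 = (-390 - 1511/7224) + 1038 = -2818871/7224 + 1038 = 4679641/7224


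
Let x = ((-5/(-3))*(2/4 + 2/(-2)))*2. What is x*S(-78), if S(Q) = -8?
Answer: 40/3 ≈ 13.333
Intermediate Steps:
x = -5/3 (x = ((-5*(-1/3))*(2*(1/4) + 2*(-1/2)))*2 = (5*(1/2 - 1)/3)*2 = ((5/3)*(-1/2))*2 = -5/6*2 = -5/3 ≈ -1.6667)
x*S(-78) = -5/3*(-8) = 40/3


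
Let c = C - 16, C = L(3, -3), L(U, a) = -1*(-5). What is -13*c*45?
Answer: 6435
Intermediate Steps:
L(U, a) = 5
C = 5
c = -11 (c = 5 - 16 = -11)
-13*c*45 = -13*(-11)*45 = 143*45 = 6435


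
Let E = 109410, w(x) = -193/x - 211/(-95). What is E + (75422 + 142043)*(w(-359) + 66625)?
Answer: 98831617249147/6821 ≈ 1.4489e+10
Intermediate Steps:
w(x) = 211/95 - 193/x (w(x) = -193/x - 211*(-1/95) = -193/x + 211/95 = 211/95 - 193/x)
E + (75422 + 142043)*(w(-359) + 66625) = 109410 + (75422 + 142043)*((211/95 - 193/(-359)) + 66625) = 109410 + 217465*((211/95 - 193*(-1/359)) + 66625) = 109410 + 217465*((211/95 + 193/359) + 66625) = 109410 + 217465*(94084/34105 + 66625) = 109410 + 217465*(2272339709/34105) = 109410 + 98830870963537/6821 = 98831617249147/6821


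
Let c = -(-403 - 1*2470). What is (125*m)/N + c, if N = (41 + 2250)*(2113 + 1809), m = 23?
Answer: 25814775521/8985302 ≈ 2873.0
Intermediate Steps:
N = 8985302 (N = 2291*3922 = 8985302)
c = 2873 (c = -(-403 - 2470) = -1*(-2873) = 2873)
(125*m)/N + c = (125*23)/8985302 + 2873 = 2875*(1/8985302) + 2873 = 2875/8985302 + 2873 = 25814775521/8985302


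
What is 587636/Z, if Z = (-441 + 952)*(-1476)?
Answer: -20987/26937 ≈ -0.77911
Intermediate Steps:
Z = -754236 (Z = 511*(-1476) = -754236)
587636/Z = 587636/(-754236) = 587636*(-1/754236) = -20987/26937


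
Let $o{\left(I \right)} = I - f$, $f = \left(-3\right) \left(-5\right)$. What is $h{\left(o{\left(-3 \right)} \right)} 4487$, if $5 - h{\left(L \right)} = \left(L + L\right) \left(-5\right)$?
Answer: $-785225$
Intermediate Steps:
$f = 15$
$o{\left(I \right)} = -15 + I$ ($o{\left(I \right)} = I - 15 = -15 + I$)
$h{\left(L \right)} = 5 + 10 L$ ($h{\left(L \right)} = 5 - \left(L + L\right) \left(-5\right) = 5 - 2 L \left(-5\right) = 5 - - 10 L = 5 + 10 L$)
$h{\left(o{\left(-3 \right)} \right)} 4487 = \left(5 + 10 \left(-15 - 3\right)\right) 4487 = \left(5 + 10 \left(-18\right)\right) 4487 = \left(5 - 180\right) 4487 = \left(-175\right) 4487 = -785225$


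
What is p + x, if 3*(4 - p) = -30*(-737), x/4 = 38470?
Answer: 146514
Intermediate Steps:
x = 153880 (x = 4*38470 = 153880)
p = -7366 (p = 4 - (-10)*(-737) = 4 - ⅓*22110 = 4 - 7370 = -7366)
p + x = -7366 + 153880 = 146514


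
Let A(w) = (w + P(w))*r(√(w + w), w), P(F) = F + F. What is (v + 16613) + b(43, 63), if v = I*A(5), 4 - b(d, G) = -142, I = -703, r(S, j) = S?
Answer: 16759 - 10545*√10 ≈ -16587.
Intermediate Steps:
P(F) = 2*F
b(d, G) = 146 (b(d, G) = 4 - 1*(-142) = 4 + 142 = 146)
A(w) = 3*√2*w^(3/2) (A(w) = (w + 2*w)*√(w + w) = (3*w)*√(2*w) = (3*w)*(√2*√w) = 3*√2*w^(3/2))
v = -10545*√10 (v = -2109*√2*5^(3/2) = -2109*√2*5*√5 = -10545*√10 ≈ -33346.)
(v + 16613) + b(43, 63) = (-10545*√10 + 16613) + 146 = (16613 - 10545*√10) + 146 = 16759 - 10545*√10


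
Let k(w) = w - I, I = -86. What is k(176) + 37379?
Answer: 37641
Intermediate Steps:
k(w) = 86 + w (k(w) = w - 1*(-86) = w + 86 = 86 + w)
k(176) + 37379 = (86 + 176) + 37379 = 262 + 37379 = 37641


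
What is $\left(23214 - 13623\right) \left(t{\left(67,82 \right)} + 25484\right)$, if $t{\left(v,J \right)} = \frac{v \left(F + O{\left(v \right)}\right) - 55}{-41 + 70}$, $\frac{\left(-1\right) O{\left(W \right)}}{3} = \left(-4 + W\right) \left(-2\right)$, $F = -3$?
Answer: $\frac{7328540646}{29} \approx 2.5271 \cdot 10^{8}$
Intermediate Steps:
$O{\left(W \right)} = -24 + 6 W$ ($O{\left(W \right)} = - 3 \left(-4 + W\right) \left(-2\right) = - 3 \left(8 - 2 W\right) = -24 + 6 W$)
$t{\left(v,J \right)} = - \frac{55}{29} + \frac{v \left(-27 + 6 v\right)}{29}$ ($t{\left(v,J \right)} = \frac{v \left(-3 + \left(-24 + 6 v\right)\right) - 55}{-41 + 70} = \frac{v \left(-27 + 6 v\right) - 55}{29} = \left(-55 + v \left(-27 + 6 v\right)\right) \frac{1}{29} = - \frac{55}{29} + \frac{v \left(-27 + 6 v\right)}{29}$)
$\left(23214 - 13623\right) \left(t{\left(67,82 \right)} + 25484\right) = \left(23214 - 13623\right) \left(\left(- \frac{55}{29} - \frac{1809}{29} + \frac{6 \cdot 67^{2}}{29}\right) + 25484\right) = 9591 \left(\left(- \frac{55}{29} - \frac{1809}{29} + \frac{6}{29} \cdot 4489\right) + 25484\right) = 9591 \left(\left(- \frac{55}{29} - \frac{1809}{29} + \frac{26934}{29}\right) + 25484\right) = 9591 \left(\frac{25070}{29} + 25484\right) = 9591 \cdot \frac{764106}{29} = \frac{7328540646}{29}$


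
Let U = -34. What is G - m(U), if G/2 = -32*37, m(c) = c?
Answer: -2334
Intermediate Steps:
G = -2368 (G = 2*(-32*37) = 2*(-1184) = -2368)
G - m(U) = -2368 - 1*(-34) = -2368 + 34 = -2334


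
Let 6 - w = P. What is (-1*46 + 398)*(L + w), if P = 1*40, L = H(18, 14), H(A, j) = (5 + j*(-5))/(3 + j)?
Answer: -226336/17 ≈ -13314.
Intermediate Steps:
H(A, j) = (5 - 5*j)/(3 + j)
L = -65/17 (L = 5*(1 - 1*14)/(3 + 14) = 5*(1 - 14)/17 = 5*(1/17)*(-13) = -65/17 ≈ -3.8235)
P = 40
w = -34 (w = 6 - 1*40 = 6 - 40 = -34)
(-1*46 + 398)*(L + w) = (-1*46 + 398)*(-65/17 - 34) = (-46 + 398)*(-643/17) = 352*(-643/17) = -226336/17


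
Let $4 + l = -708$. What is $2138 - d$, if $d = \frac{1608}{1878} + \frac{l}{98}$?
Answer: $\frac{32888802}{15337} \approx 2144.4$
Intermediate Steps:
$l = -712$ ($l = -4 - 708 = -712$)
$d = - \frac{98296}{15337}$ ($d = \frac{1608}{1878} - \frac{712}{98} = 1608 \cdot \frac{1}{1878} - \frac{356}{49} = \frac{268}{313} - \frac{356}{49} = - \frac{98296}{15337} \approx -6.4091$)
$2138 - d = 2138 - - \frac{98296}{15337} = 2138 + \frac{98296}{15337} = \frac{32888802}{15337}$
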